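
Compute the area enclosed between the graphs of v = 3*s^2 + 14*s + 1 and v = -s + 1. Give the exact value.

125/2

Set the curves equal: 3*s^2 + 14*s + 1 = -s + 1, so 3*s^2 + 15*s = 0, which factors as 3*s*(s + 5) = 0. The curves meet at s = -5, 0.
On [-5, 0], v = -s + 1 is on top; that piece has area ∫[-5,0] (-(3*s^2 + 15*s)) ds = 125/2.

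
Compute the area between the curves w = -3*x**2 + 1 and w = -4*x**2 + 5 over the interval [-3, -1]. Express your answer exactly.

4

The difference (-3*x**2 + 1) - (-4*x**2 + 5) = x**2 - 4 changes sign at x = -2 inside [-3, -1], so split the integral there.
∫[-3,-2] (x**2 - 4) dx = 7/3.
∫[-2,-1] (x**2 - 4) dx = -5/3; the area of that piece is 5/3.
Total area = 7/3 + 5/3 = 4.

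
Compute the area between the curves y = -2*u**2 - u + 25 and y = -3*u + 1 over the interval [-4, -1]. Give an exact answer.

91/3

The difference (-2*u**2 - u + 25) - (-3*u + 1) = -2*u**2 + 2*u + 24 changes sign at u = -3 inside [-4, -1], so split the integral there.
∫[-4,-3] (-2*u**2 + 2*u + 24) du = -23/3; the area of that piece is 23/3.
∫[-3,-1] (-2*u**2 + 2*u + 24) du = 68/3.
Total area = 23/3 + 68/3 = 91/3.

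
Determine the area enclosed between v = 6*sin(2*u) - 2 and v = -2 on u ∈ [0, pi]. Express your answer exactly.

The difference (6*sin(2*u) - 2) - (-2) = 6*sin(2*u) changes sign at u = pi/2 inside [0, pi], so split the integral there.
∫[0,pi/2] (6*sin(2*u)) du = 6.
∫[pi/2,pi] (6*sin(2*u)) du = -6; the area of that piece is 6.
Total area = 6 + 6 = 12.

12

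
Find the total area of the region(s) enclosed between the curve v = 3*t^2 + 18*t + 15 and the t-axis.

The curve meets the t-axis where 3*t^2 + 18*t + 15 = 0, i.e. 3*(t + 1)*(t + 5) = 0, at t = -5, -1.
On [-5, -1] the curve lies below the axis; ∫[-5,-1] (3*t^2 + 18*t + 15) dt = -32, giving area 32.

32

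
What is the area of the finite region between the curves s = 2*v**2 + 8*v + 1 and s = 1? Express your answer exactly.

Both boundary curves give s as a function of v, so integrate with respect to v. Setting them equal: 2*v**2 + 8*v = 0, i.e. 2*v*(v + 4) = 0, so they meet at v = -4, 0.
For v in [-4, 0], s = 2*v**2 + 8*v + 1 is on the left; area = ∫[-4,0] (-(2*v**2 + 8*v)) dv = 64/3.

64/3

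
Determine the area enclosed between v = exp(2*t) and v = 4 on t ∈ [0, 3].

-31/2 + 8*log(2) + exp(6)/2

The difference (exp(2*t)) - (4) = exp(2*t) - 4 changes sign at t = log(2) inside [0, 3], so split the integral there.
∫[0,log(2)] (exp(2*t) - 4) dt = 3/2 - log(16); the area of that piece is -3/2 + log(16).
∫[log(2),3] (exp(2*t) - 4) dt = -14 + 4*log(2) + exp(6)/2.
Total area = (-3/2 + log(16)) + (-14 + 4*log(2) + exp(6)/2) = -31/2 + 8*log(2) + exp(6)/2.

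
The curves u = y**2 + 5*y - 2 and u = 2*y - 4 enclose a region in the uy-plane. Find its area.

Both boundary curves give u as a function of y, so integrate with respect to y. Setting them equal: y**2 + 3*y + 2 = 0, i.e. (y + 1)*(y + 2) = 0, so they meet at y = -2, -1.
For y in [-2, -1], u = y**2 + 5*y - 2 is on the left; area = ∫[-2,-1] (-(y**2 + 3*y + 2)) dy = 1/6.

1/6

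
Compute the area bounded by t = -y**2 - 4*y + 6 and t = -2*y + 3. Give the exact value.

Both boundary curves give t as a function of y, so integrate with respect to y. Setting them equal: -y**2 - 2*y + 3 = 0, i.e. -(y - 1)*(y + 3) = 0, so they meet at y = -3, 1.
For y in [-3, 1], t = -y**2 - 4*y + 6 is on the right; area = ∫[-3,1] (-y**2 - 2*y + 3) dy = 32/3.

32/3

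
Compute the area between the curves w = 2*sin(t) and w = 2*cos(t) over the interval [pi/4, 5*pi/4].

On [pi/4, 5*pi/4], (2*sin(t)) - (2*cos(t)) = 2*sin(t) - 2*cos(t) is ≥ 0 throughout, so the area is a single integral of |2*sin(t) - 2*cos(t)|.
∫[pi/4,5*pi/4] (2*sin(t) - 2*cos(t)) dt = 4*sqrt(2).

4*sqrt(2)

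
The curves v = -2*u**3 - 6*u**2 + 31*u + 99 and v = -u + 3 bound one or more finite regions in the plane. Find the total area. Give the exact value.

Set the curves equal: -2*u**3 - 6*u**2 + 31*u + 99 = -u + 3, so -2*u**3 - 6*u**2 + 32*u + 96 = 0, which factors as -2*(u - 4)*(u + 3)*(u + 4) = 0. The curves meet at u = -4, -3, 4.
On [-4, -3], v = -u + 3 is on top; that piece has area ∫[-4,-3] (-(-2*u**3 - 6*u**2 + 32*u + 96)) du = 5/2.
On [-3, 4], v = -2*u**3 - 6*u**2 + 31*u + 99 is on top; that piece has area ∫[-3,4] (-2*u**3 - 6*u**2 + 32*u + 96) du = 1029/2.
Total enclosed area = 5/2 + 1029/2 = 517.

517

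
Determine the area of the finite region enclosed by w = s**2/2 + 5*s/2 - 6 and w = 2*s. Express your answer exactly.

343/12

Set the curves equal: s**2/2 + 5*s/2 - 6 = 2*s, so s**2/2 + s/2 - 6 = 0, which factors as (s - 3)*(s + 4)/2 = 0. The curves meet at s = -4, 3.
On [-4, 3], w = 2*s is on top; that piece has area ∫[-4,3] (-(s**2/2 + s/2 - 6)) ds = 343/12.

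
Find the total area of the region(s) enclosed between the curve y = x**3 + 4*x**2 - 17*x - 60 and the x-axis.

3901/12

The curve meets the x-axis where x**3 + 4*x**2 - 17*x - 60 = 0, i.e. (x - 4)*(x + 3)*(x + 5) = 0, at x = -5, -3, 4.
On [-5, -3] the curve lies above the axis; ∫[-5,-3] (x**3 + 4*x**2 - 17*x - 60) dx = 32/3, giving area 32/3.
On [-3, 4] the curve lies below the axis; ∫[-3,4] (x**3 + 4*x**2 - 17*x - 60) dx = -3773/12, giving area 3773/12.
Total area = 32/3 + 3773/12 = 3901/12.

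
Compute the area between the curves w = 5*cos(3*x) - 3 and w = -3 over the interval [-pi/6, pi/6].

10/3

On [-pi/6, pi/6], (5*cos(3*x) - 3) - (-3) = 5*cos(3*x) is ≥ 0 throughout, so the area is a single integral of |5*cos(3*x)|.
∫[-pi/6,pi/6] (5*cos(3*x)) dx = 10/3.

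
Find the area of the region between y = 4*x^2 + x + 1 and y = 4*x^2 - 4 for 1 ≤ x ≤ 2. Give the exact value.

13/2

On [1, 2], (4*x^2 + x + 1) - (4*x^2 - 4) = x + 5 is ≥ 0 throughout, so the area is a single integral of |x + 5|.
∫[1,2] (x + 5) dx = 13/2.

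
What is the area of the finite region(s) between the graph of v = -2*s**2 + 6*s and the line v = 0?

The curve meets the s-axis where -2*s**2 + 6*s = 0, i.e. -2*s*(s - 3) = 0, at s = 0, 3.
On [0, 3] the curve lies above the axis; ∫[0,3] (-2*s**2 + 6*s) ds = 9, giving area 9.

9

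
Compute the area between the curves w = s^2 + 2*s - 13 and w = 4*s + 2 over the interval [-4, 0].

94/3

The difference (s^2 + 2*s - 13) - (4*s + 2) = s^2 - 2*s - 15 changes sign at s = -3 inside [-4, 0], so split the integral there.
∫[-4,-3] (s^2 - 2*s - 15) ds = 13/3.
∫[-3,0] (s^2 - 2*s - 15) ds = -27; the area of that piece is 27.
Total area = 13/3 + 27 = 94/3.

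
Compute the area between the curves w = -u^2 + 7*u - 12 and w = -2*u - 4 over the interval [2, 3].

49/6

On [2, 3], (-u^2 + 7*u - 12) - (-2*u - 4) = -u^2 + 9*u - 8 is ≥ 0 throughout, so the area is a single integral of |-u^2 + 9*u - 8|.
∫[2,3] (-u^2 + 9*u - 8) du = 49/6.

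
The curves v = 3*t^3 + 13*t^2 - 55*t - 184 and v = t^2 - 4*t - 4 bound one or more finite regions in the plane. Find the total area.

3901/4

Set the curves equal: 3*t^3 + 13*t^2 - 55*t - 184 = t^2 - 4*t - 4, so 3*t^3 + 12*t^2 - 51*t - 180 = 0, which factors as 3*(t - 4)*(t + 3)*(t + 5) = 0. The curves meet at t = -5, -3, 4.
On [-5, -3], v = 3*t^3 + 13*t^2 - 55*t - 184 is on top; that piece has area ∫[-5,-3] (3*t^3 + 12*t^2 - 51*t - 180) dt = 32.
On [-3, 4], v = t^2 - 4*t - 4 is on top; that piece has area ∫[-3,4] (-(3*t^3 + 12*t^2 - 51*t - 180)) dt = 3773/4.
Total enclosed area = 32 + 3773/4 = 3901/4.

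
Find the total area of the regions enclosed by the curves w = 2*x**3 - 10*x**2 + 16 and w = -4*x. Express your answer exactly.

253/6

Set the curves equal: 2*x**3 - 10*x**2 + 16 = -4*x, so 2*x**3 - 10*x**2 + 4*x + 16 = 0, which factors as 2*(x - 4)*(x - 2)*(x + 1) = 0. The curves meet at x = -1, 2, 4.
On [-1, 2], w = 2*x**3 - 10*x**2 + 16 is on top; that piece has area ∫[-1,2] (2*x**3 - 10*x**2 + 4*x + 16) dx = 63/2.
On [2, 4], w = -4*x is on top; that piece has area ∫[2,4] (-(2*x**3 - 10*x**2 + 4*x + 16)) dx = 32/3.
Total enclosed area = 63/2 + 32/3 = 253/6.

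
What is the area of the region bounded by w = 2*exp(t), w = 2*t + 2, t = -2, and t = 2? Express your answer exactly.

-8 - 2*exp(-2) + 2*exp(2)

On [-2, 2], (2*exp(t)) - (2*t + 2) = -2*t + 2*exp(t) - 2 is ≥ 0 throughout, so the area is a single integral of |-2*t + 2*exp(t) - 2|.
∫[-2,2] (-2*t + 2*exp(t) - 2) dt = -8 - 2*exp(-2) + 2*exp(2).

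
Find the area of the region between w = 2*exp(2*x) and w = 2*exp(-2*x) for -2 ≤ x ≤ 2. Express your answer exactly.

-4 + 2*exp(-4) + 2*exp(4)

The difference (2*exp(2*x)) - (2*exp(-2*x)) = 2*exp(2*x) - 2*exp(-2*x) changes sign at x = 0 inside [-2, 2], so split the integral there.
∫[-2,0] (2*exp(2*x) - 2*exp(-2*x)) dx = -exp(4) - exp(-4) + 2; the area of that piece is -2 + exp(-4) + exp(4).
∫[0,2] (2*exp(2*x) - 2*exp(-2*x)) dx = -2 + exp(-4) + exp(4).
Total area = (-2 + exp(-4) + exp(4)) + (-2 + exp(-4) + exp(4)) = -4 + 2*exp(-4) + 2*exp(4).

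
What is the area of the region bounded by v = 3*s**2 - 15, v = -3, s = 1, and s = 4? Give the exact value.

37

The difference (3*s**2 - 15) - (-3) = 3*s**2 - 12 changes sign at s = 2 inside [1, 4], so split the integral there.
∫[1,2] (3*s**2 - 12) ds = -5; the area of that piece is 5.
∫[2,4] (3*s**2 - 12) ds = 32.
Total area = 5 + 32 = 37.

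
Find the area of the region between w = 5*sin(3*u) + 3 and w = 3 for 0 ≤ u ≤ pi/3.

10/3

On [0, pi/3], (5*sin(3*u) + 3) - (3) = 5*sin(3*u) is ≥ 0 throughout, so the area is a single integral of |5*sin(3*u)|.
∫[0,pi/3] (5*sin(3*u)) du = 10/3.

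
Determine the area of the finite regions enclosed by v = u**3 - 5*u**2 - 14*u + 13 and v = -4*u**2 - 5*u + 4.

Set the curves equal: u**3 - 5*u**2 - 14*u + 13 = -4*u**2 - 5*u + 4, so u**3 - u**2 - 9*u + 9 = 0, which factors as (u - 3)*(u - 1)*(u + 3) = 0. The curves meet at u = -3, 1, 3.
On [-3, 1], v = u**3 - 5*u**2 - 14*u + 13 is on top; that piece has area ∫[-3,1] (u**3 - u**2 - 9*u + 9) du = 128/3.
On [1, 3], v = -4*u**2 - 5*u + 4 is on top; that piece has area ∫[1,3] (-(u**3 - u**2 - 9*u + 9)) du = 20/3.
Total enclosed area = 128/3 + 20/3 = 148/3.

148/3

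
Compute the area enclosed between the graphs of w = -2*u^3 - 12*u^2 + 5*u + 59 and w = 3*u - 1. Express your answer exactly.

Set the curves equal: -2*u^3 - 12*u^2 + 5*u + 59 = 3*u - 1, so -2*u^3 - 12*u^2 + 2*u + 60 = 0, which factors as -2*(u - 2)*(u + 3)*(u + 5) = 0. The curves meet at u = -5, -3, 2.
On [-5, -3], w = 3*u - 1 is on top; that piece has area ∫[-5,-3] (-(-2*u^3 - 12*u^2 + 2*u + 60)) du = 16.
On [-3, 2], w = -2*u^3 - 12*u^2 + 5*u + 59 is on top; that piece has area ∫[-3,2] (-2*u^3 - 12*u^2 + 2*u + 60) du = 375/2.
Total enclosed area = 16 + 375/2 = 407/2.

407/2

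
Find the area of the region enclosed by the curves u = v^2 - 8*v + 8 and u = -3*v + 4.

Both boundary curves give u as a function of v, so integrate with respect to v. Setting them equal: v^2 - 5*v + 4 = 0, i.e. (v - 4)*(v - 1) = 0, so they meet at v = 1, 4.
For v in [1, 4], u = v^2 - 8*v + 8 is on the left; area = ∫[1,4] (-(v^2 - 5*v + 4)) dv = 9/2.

9/2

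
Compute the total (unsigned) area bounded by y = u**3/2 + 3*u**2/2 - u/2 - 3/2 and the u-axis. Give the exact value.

The curve meets the u-axis where u**3/2 + 3*u**2/2 - u/2 - 3/2 = 0, i.e. (u - 1)*(u + 1)*(u + 3)/2 = 0, at u = -3, -1, 1.
On [-3, -1] the curve lies above the axis; ∫[-3,-1] (u**3/2 + 3*u**2/2 - u/2 - 3/2) du = 2, giving area 2.
On [-1, 1] the curve lies below the axis; ∫[-1,1] (u**3/2 + 3*u**2/2 - u/2 - 3/2) du = -2, giving area 2.
Total area = 2 + 2 = 4.

4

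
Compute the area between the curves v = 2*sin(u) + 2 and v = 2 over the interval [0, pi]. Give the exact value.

4

On [0, pi], (2*sin(u) + 2) - (2) = 2*sin(u) is ≥ 0 throughout, so the area is a single integral of |2*sin(u)|.
∫[0,pi] (2*sin(u)) du = 4.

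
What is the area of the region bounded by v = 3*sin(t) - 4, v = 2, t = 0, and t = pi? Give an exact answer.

On [0, pi], (3*sin(t) - 4) - (2) = 3*sin(t) - 6 is ≤ 0 throughout, so the area is a single integral of |3*sin(t) - 6|.
∫[0,pi] (3*sin(t) - 6) dt = 6 - 6*pi; the area of that piece is -6 + 6*pi.

-6 + 6*pi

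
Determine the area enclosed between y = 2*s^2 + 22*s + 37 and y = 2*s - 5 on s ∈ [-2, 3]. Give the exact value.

On [-2, 3], (2*s^2 + 22*s + 37) - (2*s - 5) = 2*s^2 + 20*s + 42 is ≥ 0 throughout, so the area is a single integral of |2*s^2 + 20*s + 42|.
∫[-2,3] (2*s^2 + 20*s + 42) ds = 850/3.

850/3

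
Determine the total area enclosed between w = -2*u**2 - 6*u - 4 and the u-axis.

1/3

The curve meets the u-axis where -2*u**2 - 6*u - 4 = 0, i.e. -2*(u + 1)*(u + 2) = 0, at u = -2, -1.
On [-2, -1] the curve lies above the axis; ∫[-2,-1] (-2*u**2 - 6*u - 4) du = 1/3, giving area 1/3.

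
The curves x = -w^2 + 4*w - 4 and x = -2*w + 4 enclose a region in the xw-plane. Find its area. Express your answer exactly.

4/3

Both boundary curves give x as a function of w, so integrate with respect to w. Setting them equal: -w^2 + 6*w - 8 = 0, i.e. -(w - 4)*(w - 2) = 0, so they meet at w = 2, 4.
For w in [2, 4], x = -w^2 + 4*w - 4 is on the right; area = ∫[2,4] (-w^2 + 6*w - 8) dw = 4/3.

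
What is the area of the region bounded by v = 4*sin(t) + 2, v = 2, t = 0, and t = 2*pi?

The difference (4*sin(t) + 2) - (2) = 4*sin(t) changes sign at t = pi inside [0, 2*pi], so split the integral there.
∫[0,pi] (4*sin(t)) dt = 8.
∫[pi,2*pi] (4*sin(t)) dt = -8; the area of that piece is 8.
Total area = 8 + 8 = 16.

16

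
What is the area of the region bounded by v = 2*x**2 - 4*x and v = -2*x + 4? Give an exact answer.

9

Set the curves equal: 2*x**2 - 4*x = -2*x + 4, so 2*x**2 - 2*x - 4 = 0, which factors as 2*(x - 2)*(x + 1) = 0. The curves meet at x = -1, 2.
On [-1, 2], v = -2*x + 4 is on top; that piece has area ∫[-1,2] (-(2*x**2 - 2*x - 4)) dx = 9.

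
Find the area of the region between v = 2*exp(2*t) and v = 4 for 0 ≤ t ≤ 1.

-7 + 4*log(2) + exp(2)

The difference (2*exp(2*t)) - (4) = 2*exp(2*t) - 4 changes sign at t = log(2)/2 inside [0, 1], so split the integral there.
∫[0,log(2)/2] (2*exp(2*t) - 4) dt = 1 - log(4); the area of that piece is -1 + log(4).
∫[log(2)/2,1] (2*exp(2*t) - 4) dt = -6 + 2*log(2) + exp(2).
Total area = (-1 + log(4)) + (-6 + 2*log(2) + exp(2)) = -7 + 4*log(2) + exp(2).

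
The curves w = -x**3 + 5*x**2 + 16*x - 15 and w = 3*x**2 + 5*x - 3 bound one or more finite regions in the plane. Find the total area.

Set the curves equal: -x**3 + 5*x**2 + 16*x - 15 = 3*x**2 + 5*x - 3, so -x**3 + 2*x**2 + 11*x - 12 = 0, which factors as -(x - 4)*(x - 1)*(x + 3) = 0. The curves meet at x = -3, 1, 4.
On [-3, 1], w = 3*x**2 + 5*x - 3 is on top; that piece has area ∫[-3,1] (-(-x**3 + 2*x**2 + 11*x - 12)) dx = 160/3.
On [1, 4], w = -x**3 + 5*x**2 + 16*x - 15 is on top; that piece has area ∫[1,4] (-x**3 + 2*x**2 + 11*x - 12) dx = 99/4.
Total enclosed area = 160/3 + 99/4 = 937/12.

937/12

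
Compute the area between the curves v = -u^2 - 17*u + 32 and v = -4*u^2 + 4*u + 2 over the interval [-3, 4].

495/2

The difference (-u^2 - 17*u + 32) - (-4*u^2 + 4*u + 2) = 3*u^2 - 21*u + 30 changes sign at u = 2 inside [-3, 4], so split the integral there.
∫[-3,2] (3*u^2 - 21*u + 30) du = 475/2.
∫[2,4] (3*u^2 - 21*u + 30) du = -10; the area of that piece is 10.
Total area = 475/2 + 10 = 495/2.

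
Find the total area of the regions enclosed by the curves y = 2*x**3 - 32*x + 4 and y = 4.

256

Set the curves equal: 2*x**3 - 32*x + 4 = 4, so 2*x**3 - 32*x = 0, which factors as 2*x*(x - 4)*(x + 4) = 0. The curves meet at x = -4, 0, 4.
On [-4, 0], y = 2*x**3 - 32*x + 4 is on top; that piece has area ∫[-4,0] (2*x**3 - 32*x) dx = 128.
On [0, 4], y = 4 is on top; that piece has area ∫[0,4] (-(2*x**3 - 32*x)) dx = 128.
Total enclosed area = 128 + 128 = 256.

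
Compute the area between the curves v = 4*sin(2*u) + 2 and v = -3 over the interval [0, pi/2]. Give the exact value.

On [0, pi/2], (4*sin(2*u) + 2) - (-3) = 4*sin(2*u) + 5 is ≥ 0 throughout, so the area is a single integral of |4*sin(2*u) + 5|.
∫[0,pi/2] (4*sin(2*u) + 5) du = 4 + 5*pi/2.

4 + 5*pi/2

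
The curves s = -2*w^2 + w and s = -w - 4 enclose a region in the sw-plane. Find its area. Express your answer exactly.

9

Both boundary curves give s as a function of w, so integrate with respect to w. Setting them equal: -2*w^2 + 2*w + 4 = 0, i.e. -2*(w - 2)*(w + 1) = 0, so they meet at w = -1, 2.
For w in [-1, 2], s = -2*w^2 + w is on the right; area = ∫[-1,2] (-2*w^2 + 2*w + 4) dw = 9.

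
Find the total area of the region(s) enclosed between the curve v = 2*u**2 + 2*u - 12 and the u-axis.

The curve meets the u-axis where 2*u**2 + 2*u - 12 = 0, i.e. 2*(u - 2)*(u + 3) = 0, at u = -3, 2.
On [-3, 2] the curve lies below the axis; ∫[-3,2] (2*u**2 + 2*u - 12) du = -125/3, giving area 125/3.

125/3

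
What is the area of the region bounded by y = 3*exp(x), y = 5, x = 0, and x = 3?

-22 - 10*log(3) + 10*log(5) + 3*exp(3)

The difference (3*exp(x)) - (5) = 3*exp(x) - 5 changes sign at x = log(5/3) inside [0, 3], so split the integral there.
∫[0,log(5/3)] (3*exp(x) - 5) dx = log(243/3125) + 2; the area of that piece is -2 + log(3125/243).
∫[log(5/3),3] (3*exp(x) - 5) dx = -20 - 5*log(3) + 5*log(5) + 3*exp(3).
Total area = (-2 + log(3125/243)) + (-20 - 5*log(3) + 5*log(5) + 3*exp(3)) = -22 - 10*log(3) + 10*log(5) + 3*exp(3).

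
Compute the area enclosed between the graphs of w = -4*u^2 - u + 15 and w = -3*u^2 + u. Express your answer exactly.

256/3

Set the curves equal: -4*u^2 - u + 15 = -3*u^2 + u, so -u^2 - 2*u + 15 = 0, which factors as -(u - 3)*(u + 5) = 0. The curves meet at u = -5, 3.
On [-5, 3], w = -4*u^2 - u + 15 is on top; that piece has area ∫[-5,3] (-u^2 - 2*u + 15) du = 256/3.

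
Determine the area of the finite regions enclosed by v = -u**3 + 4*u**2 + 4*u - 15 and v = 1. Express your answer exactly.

148/3

Set the curves equal: -u**3 + 4*u**2 + 4*u - 15 = 1, so -u**3 + 4*u**2 + 4*u - 16 = 0, which factors as -(u - 4)*(u - 2)*(u + 2) = 0. The curves meet at u = -2, 2, 4.
On [-2, 2], v = 1 is on top; that piece has area ∫[-2,2] (-(-u**3 + 4*u**2 + 4*u - 16)) du = 128/3.
On [2, 4], v = -u**3 + 4*u**2 + 4*u - 15 is on top; that piece has area ∫[2,4] (-u**3 + 4*u**2 + 4*u - 16) du = 20/3.
Total enclosed area = 128/3 + 20/3 = 148/3.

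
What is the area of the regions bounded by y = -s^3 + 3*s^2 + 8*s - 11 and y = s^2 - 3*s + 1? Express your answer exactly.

937/12

Set the curves equal: -s^3 + 3*s^2 + 8*s - 11 = s^2 - 3*s + 1, so -s^3 + 2*s^2 + 11*s - 12 = 0, which factors as -(s - 4)*(s - 1)*(s + 3) = 0. The curves meet at s = -3, 1, 4.
On [-3, 1], y = s^2 - 3*s + 1 is on top; that piece has area ∫[-3,1] (-(-s^3 + 2*s^2 + 11*s - 12)) ds = 160/3.
On [1, 4], y = -s^3 + 3*s^2 + 8*s - 11 is on top; that piece has area ∫[1,4] (-s^3 + 2*s^2 + 11*s - 12) ds = 99/4.
Total enclosed area = 160/3 + 99/4 = 937/12.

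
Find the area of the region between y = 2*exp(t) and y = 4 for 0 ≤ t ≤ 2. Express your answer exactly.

The difference (2*exp(t)) - (4) = 2*exp(t) - 4 changes sign at t = log(2) inside [0, 2], so split the integral there.
∫[0,log(2)] (2*exp(t) - 4) dt = 2 - log(16); the area of that piece is -2 + log(16).
∫[log(2),2] (2*exp(t) - 4) dt = -12 + 4*log(2) + 2*exp(2).
Total area = (-2 + log(16)) + (-12 + 4*log(2) + 2*exp(2)) = -14 + 8*log(2) + 2*exp(2).

-14 + 8*log(2) + 2*exp(2)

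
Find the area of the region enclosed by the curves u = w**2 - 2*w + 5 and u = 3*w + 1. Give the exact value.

Both boundary curves give u as a function of w, so integrate with respect to w. Setting them equal: w**2 - 5*w + 4 = 0, i.e. (w - 4)*(w - 1) = 0, so they meet at w = 1, 4.
For w in [1, 4], u = w**2 - 2*w + 5 is on the left; area = ∫[1,4] (-(w**2 - 5*w + 4)) dw = 9/2.

9/2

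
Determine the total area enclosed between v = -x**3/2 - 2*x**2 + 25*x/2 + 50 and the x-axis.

4019/12

The curve meets the x-axis where -x**3/2 - 2*x**2 + 25*x/2 + 50 = 0, i.e. -(x - 5)*(x + 4)*(x + 5)/2 = 0, at x = -5, -4, 5.
On [-5, -4] the curve lies below the axis; ∫[-5,-4] (-x**3/2 - 2*x**2 + 25*x/2 + 50) dx = -19/24, giving area 19/24.
On [-4, 5] the curve lies above the axis; ∫[-4,5] (-x**3/2 - 2*x**2 + 25*x/2 + 50) dx = 2673/8, giving area 2673/8.
Total area = 19/24 + 2673/8 = 4019/12.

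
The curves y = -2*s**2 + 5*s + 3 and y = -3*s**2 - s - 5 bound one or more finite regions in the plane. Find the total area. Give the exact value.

4/3

Set the curves equal: -2*s**2 + 5*s + 3 = -3*s**2 - s - 5, so s**2 + 6*s + 8 = 0, which factors as (s + 2)*(s + 4) = 0. The curves meet at s = -4, -2.
On [-4, -2], y = -3*s**2 - s - 5 is on top; that piece has area ∫[-4,-2] (-(s**2 + 6*s + 8)) ds = 4/3.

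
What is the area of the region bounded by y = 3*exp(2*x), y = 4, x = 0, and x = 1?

The difference (3*exp(2*x)) - (4) = 3*exp(2*x) - 4 changes sign at x = -log(3)/2 + log(2) inside [0, 1], so split the integral there.
∫[0,-log(3)/2 + log(2)] (3*exp(2*x) - 4) dx = log(9/16) + 1/2; the area of that piece is -1/2 + log(16/9).
∫[-log(3)/2 + log(2),1] (3*exp(2*x) - 4) dx = -6 - 2*log(3) + 4*log(2) + 3*exp(2)/2.
Total area = (-1/2 + log(16/9)) + (-6 - 2*log(3) + 4*log(2) + 3*exp(2)/2) = -13/2 - 4*log(3) + 8*log(2) + 3*exp(2)/2.

-13/2 - 4*log(3) + 8*log(2) + 3*exp(2)/2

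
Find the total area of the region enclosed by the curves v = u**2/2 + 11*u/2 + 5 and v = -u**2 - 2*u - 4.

1/4

Set the curves equal: u**2/2 + 11*u/2 + 5 = -u**2 - 2*u - 4, so 3*u**2/2 + 15*u/2 + 9 = 0, which factors as 3*(u + 2)*(u + 3)/2 = 0. The curves meet at u = -3, -2.
On [-3, -2], v = -u**2 - 2*u - 4 is on top; that piece has area ∫[-3,-2] (-(3*u**2/2 + 15*u/2 + 9)) du = 1/4.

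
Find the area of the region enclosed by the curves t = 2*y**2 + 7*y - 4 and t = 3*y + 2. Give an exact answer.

Both boundary curves give t as a function of y, so integrate with respect to y. Setting them equal: 2*y**2 + 4*y - 6 = 0, i.e. 2*(y - 1)*(y + 3) = 0, so they meet at y = -3, 1.
For y in [-3, 1], t = 2*y**2 + 7*y - 4 is on the left; area = ∫[-3,1] (-(2*y**2 + 4*y - 6)) dy = 64/3.

64/3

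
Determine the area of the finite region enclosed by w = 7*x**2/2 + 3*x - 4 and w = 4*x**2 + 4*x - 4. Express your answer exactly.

2/3

Set the curves equal: 7*x**2/2 + 3*x - 4 = 4*x**2 + 4*x - 4, so -x**2/2 - x = 0, which factors as -x*(x + 2)/2 = 0. The curves meet at x = -2, 0.
On [-2, 0], w = 7*x**2/2 + 3*x - 4 is on top; that piece has area ∫[-2,0] (-x**2/2 - x) dx = 2/3.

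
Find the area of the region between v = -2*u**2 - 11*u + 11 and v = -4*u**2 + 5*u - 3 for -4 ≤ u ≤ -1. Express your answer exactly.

On [-4, -1], (-2*u**2 - 11*u + 11) - (-4*u**2 + 5*u - 3) = 2*u**2 - 16*u + 14 is ≥ 0 throughout, so the area is a single integral of |2*u**2 - 16*u + 14|.
∫[-4,-1] (2*u**2 - 16*u + 14) du = 204.

204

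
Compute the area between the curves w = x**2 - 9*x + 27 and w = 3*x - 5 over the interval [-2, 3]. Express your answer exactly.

425/3

On [-2, 3], (x**2 - 9*x + 27) - (3*x - 5) = x**2 - 12*x + 32 is ≥ 0 throughout, so the area is a single integral of |x**2 - 12*x + 32|.
∫[-2,3] (x**2 - 12*x + 32) dx = 425/3.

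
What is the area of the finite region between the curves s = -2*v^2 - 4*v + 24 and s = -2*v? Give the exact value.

Both boundary curves give s as a function of v, so integrate with respect to v. Setting them equal: -2*v^2 - 2*v + 24 = 0, i.e. -2*(v - 3)*(v + 4) = 0, so they meet at v = -4, 3.
For v in [-4, 3], s = -2*v^2 - 4*v + 24 is on the right; area = ∫[-4,3] (-2*v^2 - 2*v + 24) dv = 343/3.

343/3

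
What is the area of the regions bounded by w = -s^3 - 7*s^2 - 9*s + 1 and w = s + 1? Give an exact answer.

253/12

Set the curves equal: -s^3 - 7*s^2 - 9*s + 1 = s + 1, so -s^3 - 7*s^2 - 10*s = 0, which factors as -s*(s + 2)*(s + 5) = 0. The curves meet at s = -5, -2, 0.
On [-5, -2], w = s + 1 is on top; that piece has area ∫[-5,-2] (-(-s^3 - 7*s^2 - 10*s)) ds = 63/4.
On [-2, 0], w = -s^3 - 7*s^2 - 9*s + 1 is on top; that piece has area ∫[-2,0] (-s^3 - 7*s^2 - 10*s) ds = 16/3.
Total enclosed area = 63/4 + 16/3 = 253/12.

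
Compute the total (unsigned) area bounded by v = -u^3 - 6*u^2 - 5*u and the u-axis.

The curve meets the u-axis where -u^3 - 6*u^2 - 5*u = 0, i.e. -u*(u + 1)*(u + 5) = 0, at u = -5, -1, 0.
On [-5, -1] the curve lies below the axis; ∫[-5,-1] (-u^3 - 6*u^2 - 5*u) du = -32, giving area 32.
On [-1, 0] the curve lies above the axis; ∫[-1,0] (-u^3 - 6*u^2 - 5*u) du = 3/4, giving area 3/4.
Total area = 32 + 3/4 = 131/4.

131/4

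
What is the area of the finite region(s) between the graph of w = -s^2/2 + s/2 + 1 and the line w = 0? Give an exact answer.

9/4

The curve meets the s-axis where -s^2/2 + s/2 + 1 = 0, i.e. -(s - 2)*(s + 1)/2 = 0, at s = -1, 2.
On [-1, 2] the curve lies above the axis; ∫[-1,2] (-s^2/2 + s/2 + 1) ds = 9/4, giving area 9/4.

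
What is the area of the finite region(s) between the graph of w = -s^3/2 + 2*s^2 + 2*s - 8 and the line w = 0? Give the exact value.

The curve meets the s-axis where -s^3/2 + 2*s^2 + 2*s - 8 = 0, i.e. -(s - 4)*(s - 2)*(s + 2)/2 = 0, at s = -2, 2, 4.
On [-2, 2] the curve lies below the axis; ∫[-2,2] (-s^3/2 + 2*s^2 + 2*s - 8) ds = -64/3, giving area 64/3.
On [2, 4] the curve lies above the axis; ∫[2,4] (-s^3/2 + 2*s^2 + 2*s - 8) ds = 10/3, giving area 10/3.
Total area = 64/3 + 10/3 = 74/3.

74/3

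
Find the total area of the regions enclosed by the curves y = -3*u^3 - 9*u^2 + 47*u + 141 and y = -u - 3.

1551/2

Set the curves equal: -3*u^3 - 9*u^2 + 47*u + 141 = -u - 3, so -3*u^3 - 9*u^2 + 48*u + 144 = 0, which factors as -3*(u - 4)*(u + 3)*(u + 4) = 0. The curves meet at u = -4, -3, 4.
On [-4, -3], y = -u - 3 is on top; that piece has area ∫[-4,-3] (-(-3*u^3 - 9*u^2 + 48*u + 144)) du = 15/4.
On [-3, 4], y = -3*u^3 - 9*u^2 + 47*u + 141 is on top; that piece has area ∫[-3,4] (-3*u^3 - 9*u^2 + 48*u + 144) du = 3087/4.
Total enclosed area = 15/4 + 3087/4 = 1551/2.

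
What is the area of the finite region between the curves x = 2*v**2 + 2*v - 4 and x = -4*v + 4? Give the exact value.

Both boundary curves give x as a function of v, so integrate with respect to v. Setting them equal: 2*v**2 + 6*v - 8 = 0, i.e. 2*(v - 1)*(v + 4) = 0, so they meet at v = -4, 1.
For v in [-4, 1], x = 2*v**2 + 2*v - 4 is on the left; area = ∫[-4,1] (-(2*v**2 + 6*v - 8)) dv = 125/3.

125/3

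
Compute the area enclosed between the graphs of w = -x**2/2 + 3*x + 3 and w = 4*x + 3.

2/3

Set the curves equal: -x**2/2 + 3*x + 3 = 4*x + 3, so -x**2/2 - x = 0, which factors as -x*(x + 2)/2 = 0. The curves meet at x = -2, 0.
On [-2, 0], w = -x**2/2 + 3*x + 3 is on top; that piece has area ∫[-2,0] (-x**2/2 - x) dx = 2/3.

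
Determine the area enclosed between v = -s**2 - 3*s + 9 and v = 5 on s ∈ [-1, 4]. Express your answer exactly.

233/6

The difference (-s**2 - 3*s + 9) - (5) = -s**2 - 3*s + 4 changes sign at s = 1 inside [-1, 4], so split the integral there.
∫[-1,1] (-s**2 - 3*s + 4) ds = 22/3.
∫[1,4] (-s**2 - 3*s + 4) ds = -63/2; the area of that piece is 63/2.
Total area = 22/3 + 63/2 = 233/6.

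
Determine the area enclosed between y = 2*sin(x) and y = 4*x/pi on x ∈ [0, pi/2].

On [0, pi/2], (2*sin(x)) - (4*x/pi) = -4*x/pi + 2*sin(x) is ≥ 0 throughout, so the area is a single integral of |-4*x/pi + 2*sin(x)|.
∫[0,pi/2] (-4*x/pi + 2*sin(x)) dx = 2 - pi/2.

2 - pi/2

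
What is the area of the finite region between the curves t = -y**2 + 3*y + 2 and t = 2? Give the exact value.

Both boundary curves give t as a function of y, so integrate with respect to y. Setting them equal: -y**2 + 3*y = 0, i.e. -y*(y - 3) = 0, so they meet at y = 0, 3.
For y in [0, 3], t = -y**2 + 3*y + 2 is on the right; area = ∫[0,3] (-y**2 + 3*y) dy = 9/2.

9/2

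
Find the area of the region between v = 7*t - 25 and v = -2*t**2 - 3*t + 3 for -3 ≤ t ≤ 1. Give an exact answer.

400/3

On [-3, 1], (7*t - 25) - (-2*t**2 - 3*t + 3) = 2*t**2 + 10*t - 28 is ≤ 0 throughout, so the area is a single integral of |2*t**2 + 10*t - 28|.
∫[-3,1] (2*t**2 + 10*t - 28) dt = -400/3; the area of that piece is 400/3.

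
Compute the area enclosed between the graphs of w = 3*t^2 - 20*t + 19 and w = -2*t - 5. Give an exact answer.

4

Set the curves equal: 3*t^2 - 20*t + 19 = -2*t - 5, so 3*t^2 - 18*t + 24 = 0, which factors as 3*(t - 4)*(t - 2) = 0. The curves meet at t = 2, 4.
On [2, 4], w = -2*t - 5 is on top; that piece has area ∫[2,4] (-(3*t^2 - 18*t + 24)) dt = 4.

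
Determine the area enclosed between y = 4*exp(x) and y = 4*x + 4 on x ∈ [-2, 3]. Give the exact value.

On [-2, 3], (4*exp(x)) - (4*x + 4) = -4*x + 4*exp(x) - 4 is ≥ 0 throughout, so the area is a single integral of |-4*x + 4*exp(x) - 4|.
∫[-2,3] (-4*x + 4*exp(x) - 4) dx = -30 - 4*exp(-2) + 4*exp(3).

-30 - 4*exp(-2) + 4*exp(3)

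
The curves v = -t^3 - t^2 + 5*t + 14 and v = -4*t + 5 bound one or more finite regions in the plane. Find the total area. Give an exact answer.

Set the curves equal: -t^3 - t^2 + 5*t + 14 = -4*t + 5, so -t^3 - t^2 + 9*t + 9 = 0, which factors as -(t - 3)*(t + 1)*(t + 3) = 0. The curves meet at t = -3, -1, 3.
On [-3, -1], v = -4*t + 5 is on top; that piece has area ∫[-3,-1] (-(-t^3 - t^2 + 9*t + 9)) dt = 20/3.
On [-1, 3], v = -t^3 - t^2 + 5*t + 14 is on top; that piece has area ∫[-1,3] (-t^3 - t^2 + 9*t + 9) dt = 128/3.
Total enclosed area = 20/3 + 128/3 = 148/3.

148/3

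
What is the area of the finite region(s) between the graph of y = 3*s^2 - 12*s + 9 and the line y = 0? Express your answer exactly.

4

The curve meets the s-axis where 3*s^2 - 12*s + 9 = 0, i.e. 3*(s - 3)*(s - 1) = 0, at s = 1, 3.
On [1, 3] the curve lies below the axis; ∫[1,3] (3*s^2 - 12*s + 9) ds = -4, giving area 4.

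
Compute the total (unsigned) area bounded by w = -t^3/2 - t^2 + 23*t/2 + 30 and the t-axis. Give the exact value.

The curve meets the t-axis where -t^3/2 - t^2 + 23*t/2 + 30 = 0, i.e. -(t - 5)*(t + 3)*(t + 4)/2 = 0, at t = -4, -3, 5.
On [-4, -3] the curve lies below the axis; ∫[-4,-3] (-t^3/2 - t^2 + 23*t/2 + 30) dt = -17/24, giving area 17/24.
On [-3, 5] the curve lies above the axis; ∫[-3,5] (-t^3/2 - t^2 + 23*t/2 + 30) dt = 640/3, giving area 640/3.
Total area = 17/24 + 640/3 = 5137/24.

5137/24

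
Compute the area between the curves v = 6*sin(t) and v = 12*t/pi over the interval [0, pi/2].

On [0, pi/2], (6*sin(t)) - (12*t/pi) = -12*t/pi + 6*sin(t) is ≥ 0 throughout, so the area is a single integral of |-12*t/pi + 6*sin(t)|.
∫[0,pi/2] (-12*t/pi + 6*sin(t)) dt = 6 - 3*pi/2.

6 - 3*pi/2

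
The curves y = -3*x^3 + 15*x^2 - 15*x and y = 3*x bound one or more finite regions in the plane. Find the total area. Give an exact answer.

37/4

Set the curves equal: -3*x^3 + 15*x^2 - 15*x = 3*x, so -3*x^3 + 15*x^2 - 18*x = 0, which factors as -3*x*(x - 3)*(x - 2) = 0. The curves meet at x = 0, 2, 3.
On [0, 2], y = 3*x is on top; that piece has area ∫[0,2] (-(-3*x^3 + 15*x^2 - 18*x)) dx = 8.
On [2, 3], y = -3*x^3 + 15*x^2 - 15*x is on top; that piece has area ∫[2,3] (-3*x^3 + 15*x^2 - 18*x) dx = 5/4.
Total enclosed area = 8 + 5/4 = 37/4.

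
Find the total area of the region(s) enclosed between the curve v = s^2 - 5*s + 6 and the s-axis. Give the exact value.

1/6

The curve meets the s-axis where s^2 - 5*s + 6 = 0, i.e. (s - 3)*(s - 2) = 0, at s = 2, 3.
On [2, 3] the curve lies below the axis; ∫[2,3] (s^2 - 5*s + 6) ds = -1/6, giving area 1/6.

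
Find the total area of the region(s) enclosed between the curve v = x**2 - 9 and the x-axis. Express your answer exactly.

The curve meets the x-axis where x**2 - 9 = 0, i.e. (x - 3)*(x + 3) = 0, at x = -3, 3.
On [-3, 3] the curve lies below the axis; ∫[-3,3] (x**2 - 9) dx = -36, giving area 36.

36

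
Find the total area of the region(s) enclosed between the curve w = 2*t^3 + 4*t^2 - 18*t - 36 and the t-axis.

The curve meets the t-axis where 2*t^3 + 4*t^2 - 18*t - 36 = 0, i.e. 2*(t - 3)*(t + 2)*(t + 3) = 0, at t = -3, -2, 3.
On [-3, -2] the curve lies above the axis; ∫[-3,-2] (2*t^3 + 4*t^2 - 18*t - 36) dt = 11/6, giving area 11/6.
On [-2, 3] the curve lies below the axis; ∫[-2,3] (2*t^3 + 4*t^2 - 18*t - 36) dt = -875/6, giving area 875/6.
Total area = 11/6 + 875/6 = 443/3.

443/3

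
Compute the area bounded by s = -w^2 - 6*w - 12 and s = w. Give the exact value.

Both boundary curves give s as a function of w, so integrate with respect to w. Setting them equal: -w^2 - 7*w - 12 = 0, i.e. -(w + 3)*(w + 4) = 0, so they meet at w = -4, -3.
For w in [-4, -3], s = -w^2 - 6*w - 12 is on the right; area = ∫[-4,-3] (-w^2 - 7*w - 12) dw = 1/6.

1/6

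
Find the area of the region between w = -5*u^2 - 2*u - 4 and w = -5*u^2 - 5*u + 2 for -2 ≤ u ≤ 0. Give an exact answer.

18

On [-2, 0], (-5*u^2 - 2*u - 4) - (-5*u^2 - 5*u + 2) = 3*u - 6 is ≤ 0 throughout, so the area is a single integral of |3*u - 6|.
∫[-2,0] (3*u - 6) du = -18; the area of that piece is 18.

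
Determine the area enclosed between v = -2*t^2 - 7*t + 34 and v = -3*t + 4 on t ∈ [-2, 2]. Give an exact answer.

328/3

On [-2, 2], (-2*t^2 - 7*t + 34) - (-3*t + 4) = -2*t^2 - 4*t + 30 is ≥ 0 throughout, so the area is a single integral of |-2*t^2 - 4*t + 30|.
∫[-2,2] (-2*t^2 - 4*t + 30) dt = 328/3.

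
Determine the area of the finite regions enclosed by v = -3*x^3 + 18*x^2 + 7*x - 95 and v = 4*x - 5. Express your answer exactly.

Set the curves equal: -3*x^3 + 18*x^2 + 7*x - 95 = 4*x - 5, so -3*x^3 + 18*x^2 + 3*x - 90 = 0, which factors as -3*(x - 5)*(x - 3)*(x + 2) = 0. The curves meet at x = -2, 3, 5.
On [-2, 3], v = 4*x - 5 is on top; that piece has area ∫[-2,3] (-(-3*x^3 + 18*x^2 + 3*x - 90)) dx = 1125/4.
On [3, 5], v = -3*x^3 + 18*x^2 + 7*x - 95 is on top; that piece has area ∫[3,5] (-3*x^3 + 18*x^2 + 3*x - 90) dx = 24.
Total enclosed area = 1125/4 + 24 = 1221/4.

1221/4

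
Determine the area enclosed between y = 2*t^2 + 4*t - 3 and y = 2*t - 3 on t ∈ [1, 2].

23/3

On [1, 2], (2*t^2 + 4*t - 3) - (2*t - 3) = 2*t^2 + 2*t is ≥ 0 throughout, so the area is a single integral of |2*t^2 + 2*t|.
∫[1,2] (2*t^2 + 2*t) dt = 23/3.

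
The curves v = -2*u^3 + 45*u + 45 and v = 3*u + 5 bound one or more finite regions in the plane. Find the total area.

Set the curves equal: -2*u^3 + 45*u + 45 = 3*u + 5, so -2*u^3 + 42*u + 40 = 0, which factors as -2*(u - 5)*(u + 1)*(u + 4) = 0. The curves meet at u = -4, -1, 5.
On [-4, -1], v = 3*u + 5 is on top; that piece has area ∫[-4,-1] (-(-2*u^3 + 42*u + 40)) du = 135/2.
On [-1, 5], v = -2*u^3 + 45*u + 45 is on top; that piece has area ∫[-1,5] (-2*u^3 + 42*u + 40) du = 432.
Total enclosed area = 135/2 + 432 = 999/2.

999/2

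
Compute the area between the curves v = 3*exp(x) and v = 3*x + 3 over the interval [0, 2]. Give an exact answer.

-15 + 3*exp(2)

On [0, 2], (3*exp(x)) - (3*x + 3) = -3*x + 3*exp(x) - 3 is ≥ 0 throughout, so the area is a single integral of |-3*x + 3*exp(x) - 3|.
∫[0,2] (-3*x + 3*exp(x) - 3) dx = -15 + 3*exp(2).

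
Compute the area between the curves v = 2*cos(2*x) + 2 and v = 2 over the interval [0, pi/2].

2

The difference (2*cos(2*x) + 2) - (2) = 2*cos(2*x) changes sign at x = pi/4 inside [0, pi/2], so split the integral there.
∫[0,pi/4] (2*cos(2*x)) dx = 1.
∫[pi/4,pi/2] (2*cos(2*x)) dx = -1; the area of that piece is 1.
Total area = 1 + 1 = 2.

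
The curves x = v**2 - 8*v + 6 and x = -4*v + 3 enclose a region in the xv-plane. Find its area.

4/3

Both boundary curves give x as a function of v, so integrate with respect to v. Setting them equal: v**2 - 4*v + 3 = 0, i.e. (v - 3)*(v - 1) = 0, so they meet at v = 1, 3.
For v in [1, 3], x = v**2 - 8*v + 6 is on the left; area = ∫[1,3] (-(v**2 - 4*v + 3)) dv = 4/3.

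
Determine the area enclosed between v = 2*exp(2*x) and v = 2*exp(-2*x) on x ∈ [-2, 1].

The difference (2*exp(2*x)) - (2*exp(-2*x)) = 2*exp(2*x) - 2*exp(-2*x) changes sign at x = 0 inside [-2, 1], so split the integral there.
∫[-2,0] (2*exp(2*x) - 2*exp(-2*x)) dx = -exp(4) - exp(-4) + 2; the area of that piece is -2 + exp(-4) + exp(4).
∫[0,1] (2*exp(2*x) - 2*exp(-2*x)) dx = -2 + exp(-2) + exp(2).
Total area = (-2 + exp(-4) + exp(4)) + (-2 + exp(-2) + exp(2)) = -4 + exp(-4) + exp(-2) + exp(2) + exp(4).

-4 + exp(-4) + exp(-2) + exp(2) + exp(4)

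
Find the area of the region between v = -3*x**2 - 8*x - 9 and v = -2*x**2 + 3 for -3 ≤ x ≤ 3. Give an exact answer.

280/3

The difference (-3*x**2 - 8*x - 9) - (-2*x**2 + 3) = -x**2 - 8*x - 12 changes sign at x = -2 inside [-3, 3], so split the integral there.
∫[-3,-2] (-x**2 - 8*x - 12) dx = 5/3.
∫[-2,3] (-x**2 - 8*x - 12) dx = -275/3; the area of that piece is 275/3.
Total area = 5/3 + 275/3 = 280/3.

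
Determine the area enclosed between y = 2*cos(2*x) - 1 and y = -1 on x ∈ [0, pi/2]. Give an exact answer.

2

The difference (2*cos(2*x) - 1) - (-1) = 2*cos(2*x) changes sign at x = pi/4 inside [0, pi/2], so split the integral there.
∫[0,pi/4] (2*cos(2*x)) dx = 1.
∫[pi/4,pi/2] (2*cos(2*x)) dx = -1; the area of that piece is 1.
Total area = 1 + 1 = 2.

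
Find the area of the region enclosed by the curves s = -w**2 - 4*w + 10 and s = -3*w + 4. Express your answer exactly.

125/6

Both boundary curves give s as a function of w, so integrate with respect to w. Setting them equal: -w**2 - w + 6 = 0, i.e. -(w - 2)*(w + 3) = 0, so they meet at w = -3, 2.
For w in [-3, 2], s = -w**2 - 4*w + 10 is on the right; area = ∫[-3,2] (-w**2 - w + 6) dw = 125/6.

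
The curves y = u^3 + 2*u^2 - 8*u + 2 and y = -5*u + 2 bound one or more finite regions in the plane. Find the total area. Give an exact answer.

71/6

Set the curves equal: u^3 + 2*u^2 - 8*u + 2 = -5*u + 2, so u^3 + 2*u^2 - 3*u = 0, which factors as u*(u - 1)*(u + 3) = 0. The curves meet at u = -3, 0, 1.
On [-3, 0], y = u^3 + 2*u^2 - 8*u + 2 is on top; that piece has area ∫[-3,0] (u^3 + 2*u^2 - 3*u) du = 45/4.
On [0, 1], y = -5*u + 2 is on top; that piece has area ∫[0,1] (-(u^3 + 2*u^2 - 3*u)) du = 7/12.
Total enclosed area = 45/4 + 7/12 = 71/6.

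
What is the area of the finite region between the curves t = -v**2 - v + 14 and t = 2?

Both boundary curves give t as a function of v, so integrate with respect to v. Setting them equal: -v**2 - v + 12 = 0, i.e. -(v - 3)*(v + 4) = 0, so they meet at v = -4, 3.
For v in [-4, 3], t = -v**2 - v + 14 is on the right; area = ∫[-4,3] (-v**2 - v + 12) dv = 343/6.

343/6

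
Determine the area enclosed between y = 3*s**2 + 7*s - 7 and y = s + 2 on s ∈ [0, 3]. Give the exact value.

37

The difference (3*s**2 + 7*s - 7) - (s + 2) = 3*s**2 + 6*s - 9 changes sign at s = 1 inside [0, 3], so split the integral there.
∫[0,1] (3*s**2 + 6*s - 9) ds = -5; the area of that piece is 5.
∫[1,3] (3*s**2 + 6*s - 9) ds = 32.
Total area = 5 + 32 = 37.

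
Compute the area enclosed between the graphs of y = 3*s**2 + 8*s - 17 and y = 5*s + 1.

Set the curves equal: 3*s**2 + 8*s - 17 = 5*s + 1, so 3*s**2 + 3*s - 18 = 0, which factors as 3*(s - 2)*(s + 3) = 0. The curves meet at s = -3, 2.
On [-3, 2], y = 5*s + 1 is on top; that piece has area ∫[-3,2] (-(3*s**2 + 3*s - 18)) ds = 125/2.

125/2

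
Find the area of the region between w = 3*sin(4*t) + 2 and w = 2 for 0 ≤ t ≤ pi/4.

3/2

On [0, pi/4], (3*sin(4*t) + 2) - (2) = 3*sin(4*t) is ≥ 0 throughout, so the area is a single integral of |3*sin(4*t)|.
∫[0,pi/4] (3*sin(4*t)) dt = 3/2.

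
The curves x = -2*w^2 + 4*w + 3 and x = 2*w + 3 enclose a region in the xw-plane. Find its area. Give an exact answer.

Both boundary curves give x as a function of w, so integrate with respect to w. Setting them equal: -2*w^2 + 2*w = 0, i.e. -2*w*(w - 1) = 0, so they meet at w = 0, 1.
For w in [0, 1], x = -2*w^2 + 4*w + 3 is on the right; area = ∫[0,1] (-2*w^2 + 2*w) dw = 1/3.

1/3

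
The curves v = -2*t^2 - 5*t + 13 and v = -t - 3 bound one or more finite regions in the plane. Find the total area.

Set the curves equal: -2*t^2 - 5*t + 13 = -t - 3, so -2*t^2 - 4*t + 16 = 0, which factors as -2*(t - 2)*(t + 4) = 0. The curves meet at t = -4, 2.
On [-4, 2], v = -2*t^2 - 5*t + 13 is on top; that piece has area ∫[-4,2] (-2*t^2 - 4*t + 16) dt = 72.

72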